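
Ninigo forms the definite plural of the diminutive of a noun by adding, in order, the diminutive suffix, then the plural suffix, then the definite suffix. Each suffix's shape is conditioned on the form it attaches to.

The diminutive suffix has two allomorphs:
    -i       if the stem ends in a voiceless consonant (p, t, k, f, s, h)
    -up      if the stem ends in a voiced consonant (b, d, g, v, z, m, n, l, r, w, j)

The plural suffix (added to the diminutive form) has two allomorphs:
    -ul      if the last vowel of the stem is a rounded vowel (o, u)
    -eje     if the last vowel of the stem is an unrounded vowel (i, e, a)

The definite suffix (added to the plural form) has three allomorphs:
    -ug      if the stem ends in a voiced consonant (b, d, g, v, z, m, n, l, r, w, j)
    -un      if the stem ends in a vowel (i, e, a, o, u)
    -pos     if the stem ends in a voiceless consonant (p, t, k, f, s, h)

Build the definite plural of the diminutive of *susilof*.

susilofiejeun

*susilof*: final consonant = /f/, voiceless → -i → *susilofi*.
The diminutive form *susilofi* — last vowel /i/ (an unrounded vowel) → -eje → *susilofieje*.
Since the final sound of the plural form *susilofieje* is /e/ (a vowel), it takes -un, giving *susilofiejeun*.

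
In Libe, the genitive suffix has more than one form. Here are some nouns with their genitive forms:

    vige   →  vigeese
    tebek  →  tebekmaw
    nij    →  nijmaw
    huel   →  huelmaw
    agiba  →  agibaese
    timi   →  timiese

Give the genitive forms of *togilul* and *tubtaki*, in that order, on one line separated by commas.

Looking at the final sound of each stem: -maw when the stem ends in a consonant (*tebek*, *nij*, *huel*); -ese when the stem ends in a vowel (*vige*, *agiba*, *timi*).
The final sound of *togilul* is /l/, which is a consonant, so the suffix is -maw, giving *togilulmaw*.
*tubtaki*: final sound = /i/, a vowel → -ese → *tubtakiese*.

togilulmaw, tubtakiese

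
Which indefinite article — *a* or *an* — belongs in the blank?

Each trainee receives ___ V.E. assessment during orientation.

The indefinite article is chosen by the initial *sound* of the following word, not its spelling.
The initialism *V.E.* is read letter by letter; the first letter, V, is pronounced /viː/, which begins with a consonant sound.
So the article is *a*: Each trainee receives a V.E. assessment during orientation.

a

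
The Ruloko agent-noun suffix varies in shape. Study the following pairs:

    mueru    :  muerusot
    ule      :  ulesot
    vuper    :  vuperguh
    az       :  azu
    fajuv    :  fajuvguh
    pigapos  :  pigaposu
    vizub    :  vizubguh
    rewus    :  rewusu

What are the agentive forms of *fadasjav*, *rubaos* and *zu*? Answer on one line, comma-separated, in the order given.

Looking at the final sound of each stem: -u when the stem ends in a sibilant (*az*, *pigapos*, *rewus*); -guh when the stem ends in a non-sibilant consonant (*vuper*, *fajuv*, *vizub*); -sot when the stem ends in a vowel (*mueru*, *ule*).
The final sound of *fadasjav* is /v/, which is a non-sibilant consonant, so the suffix is -guh, giving *fadasjavguh*.
The final sound of *rubaos* is /s/, which is a sibilant, so the suffix is -u, giving *rubaosu*.
The final sound of *zu* is /u/, which is a vowel, so the suffix is -sot, giving *zusot*.

fadasjavguh, rubaosu, zusot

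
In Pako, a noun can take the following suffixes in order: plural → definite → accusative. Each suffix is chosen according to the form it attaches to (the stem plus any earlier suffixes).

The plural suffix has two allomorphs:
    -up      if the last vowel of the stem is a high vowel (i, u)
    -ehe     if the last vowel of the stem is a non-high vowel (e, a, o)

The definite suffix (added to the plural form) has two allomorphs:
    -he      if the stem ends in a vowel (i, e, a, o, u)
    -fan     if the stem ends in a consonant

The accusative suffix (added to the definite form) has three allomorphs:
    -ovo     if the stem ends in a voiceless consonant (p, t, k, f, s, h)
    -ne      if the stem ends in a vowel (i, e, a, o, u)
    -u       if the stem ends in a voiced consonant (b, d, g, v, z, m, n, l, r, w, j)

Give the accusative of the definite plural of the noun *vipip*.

vipipupfanu

The last vowel of *vipip* is /i/, which is a high vowel, so the plural suffix is -up, giving *vipipup*.
The final sound of the plural form *vipipup* is /p/, which is a consonant, so the definite suffix is -fan, giving *vipipupfan*.
The definite form *vipipupfan*: final sound = /n/, a voiced consonant → -u → *vipipupfanu*.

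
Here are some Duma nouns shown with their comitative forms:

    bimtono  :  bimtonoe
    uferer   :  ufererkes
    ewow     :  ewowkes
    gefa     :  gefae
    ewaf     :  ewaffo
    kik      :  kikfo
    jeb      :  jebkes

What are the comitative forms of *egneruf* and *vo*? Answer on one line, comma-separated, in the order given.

egneruffo, voe

The pattern is voicing of the final sound: -fo when the stem ends in a voiceless consonant (*ewaf*, *kik*); -kes when the stem ends in a voiced consonant (*uferer*, *ewow*, *jeb*); -e when the stem ends in a vowel (*bimtono*, *gefa*).
The final sound of *egneruf* is /f/, which is a voiceless consonant, so the suffix is -fo, giving *egneruffo*.
Since the final sound of *vo* is /o/ (a vowel), it takes -e, giving *voe*.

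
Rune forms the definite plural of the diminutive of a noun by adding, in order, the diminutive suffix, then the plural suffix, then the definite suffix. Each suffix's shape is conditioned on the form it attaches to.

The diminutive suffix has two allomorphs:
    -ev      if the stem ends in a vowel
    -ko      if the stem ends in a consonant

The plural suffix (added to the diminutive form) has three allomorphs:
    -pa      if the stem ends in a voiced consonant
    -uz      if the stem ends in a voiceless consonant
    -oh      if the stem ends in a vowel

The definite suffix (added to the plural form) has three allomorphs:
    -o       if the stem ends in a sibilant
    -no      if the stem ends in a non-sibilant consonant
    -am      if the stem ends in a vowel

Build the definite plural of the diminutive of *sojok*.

sojokkoohno

Since the final sound of *sojok* is /k/ (a consonant), it takes -ko, giving *sojokko*.
The diminutive form *sojokko*: final sound = /o/, a vowel → -oh → *sojokkooh*.
The plural form *sojokkooh*: final sound = /h/, a non-sibilant consonant → -no → *sojokkoohno*.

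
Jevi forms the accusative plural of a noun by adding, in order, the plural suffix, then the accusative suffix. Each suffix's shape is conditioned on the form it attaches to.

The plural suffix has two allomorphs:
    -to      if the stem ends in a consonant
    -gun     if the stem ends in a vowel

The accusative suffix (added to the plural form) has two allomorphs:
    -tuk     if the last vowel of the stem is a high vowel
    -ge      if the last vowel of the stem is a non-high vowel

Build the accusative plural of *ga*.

Since the final sound of *ga* is /a/ (a vowel), it takes -gun, giving *gagun*.
The plural form *gagun*: last vowel = /u/, a high vowel → -tuk → *gaguntuk*.

gaguntuk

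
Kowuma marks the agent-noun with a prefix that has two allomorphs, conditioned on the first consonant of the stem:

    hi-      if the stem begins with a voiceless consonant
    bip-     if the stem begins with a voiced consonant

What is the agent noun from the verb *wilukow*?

*wilukow*: first consonant = /w/, voiced → bip- → *bipwilukow*.

bipwilukow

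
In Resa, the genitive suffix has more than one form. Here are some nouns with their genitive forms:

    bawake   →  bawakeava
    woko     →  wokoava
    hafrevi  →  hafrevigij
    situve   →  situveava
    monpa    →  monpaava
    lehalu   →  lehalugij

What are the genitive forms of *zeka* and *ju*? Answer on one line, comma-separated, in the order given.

zekaava, jugij

The suffix is conditioned by the last vowel: -gij when the last vowel of the stem is a high vowel (*hafrevi*, *lehalu*); -ava when the last vowel of the stem is a non-high vowel (*bawake*, *woko*, *situve*, *monpa*).
*zeka*: last vowel = /a/, a non-high vowel → -ava → *zekaava*.
*ju*: last vowel = /u/, a high vowel → -gij → *jugij*.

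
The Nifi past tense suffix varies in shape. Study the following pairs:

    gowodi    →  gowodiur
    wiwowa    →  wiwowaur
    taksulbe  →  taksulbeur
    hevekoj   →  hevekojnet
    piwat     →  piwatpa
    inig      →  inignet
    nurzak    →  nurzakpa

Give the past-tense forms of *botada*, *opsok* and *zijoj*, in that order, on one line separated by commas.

botadaur, opsokpa, zijojnet

The pattern is voicing of the final sound: -pa when the stem ends in a voiceless consonant (*piwat*, *nurzak*); -net when the stem ends in a voiced consonant (*hevekoj*, *inig*); -ur when the stem ends in a vowel (*gowodi*, *wiwowa*, *taksulbe*).
*botada* — final sound /a/ (a vowel) → -ur → *botadaur*.
Since the final sound of *opsok* is /k/ (a voiceless consonant), it takes -pa, giving *opsokpa*.
*zijoj* — final sound /j/ (a voiced consonant) → -net → *zijojnet*.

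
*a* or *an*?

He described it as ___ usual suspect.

a

The indefinite article is chosen by the initial *sound* of the following word, not its spelling.
*usual* begins with the sound /juː/ (u pronounced /juː/) — a consonant sound.
So the article is *a*: He described it as a usual suspect.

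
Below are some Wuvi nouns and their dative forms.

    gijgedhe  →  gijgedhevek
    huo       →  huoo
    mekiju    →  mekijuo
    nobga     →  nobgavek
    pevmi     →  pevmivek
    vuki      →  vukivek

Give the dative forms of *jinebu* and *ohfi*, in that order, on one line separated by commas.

The alternation tracks the last vowel of the stem — -o when the last vowel of the stem is a rounded vowel (*huo*, *mekiju*); -vek when the last vowel of the stem is an unrounded vowel (*gijgedhe*, *nobga*, *pevmi*, *vuki*).
*jinebu* — last vowel /u/ (a rounded vowel) → -o → *jinebuo*.
Since the last vowel of *ohfi* is /i/ (an unrounded vowel), it takes -vek, giving *ohfivek*.

jinebuo, ohfivek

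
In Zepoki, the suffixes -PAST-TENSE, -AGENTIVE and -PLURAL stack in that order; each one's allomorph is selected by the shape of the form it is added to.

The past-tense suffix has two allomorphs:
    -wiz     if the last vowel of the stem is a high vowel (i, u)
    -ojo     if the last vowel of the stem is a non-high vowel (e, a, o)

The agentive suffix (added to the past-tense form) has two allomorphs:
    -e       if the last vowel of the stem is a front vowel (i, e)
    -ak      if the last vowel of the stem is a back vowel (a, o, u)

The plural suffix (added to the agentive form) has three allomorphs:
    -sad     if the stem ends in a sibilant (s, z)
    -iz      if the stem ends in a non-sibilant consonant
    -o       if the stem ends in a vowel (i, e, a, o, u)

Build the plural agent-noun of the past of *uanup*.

The last vowel of *uanup* is /u/, which is a high vowel, so the past-tense suffix is -wiz, giving *uanupwiz*.
The past-tense form *uanupwiz*: last vowel = /i/, a front vowel → -e → *uanupwize*.
Since the final sound of the agentive form *uanupwize* is /e/ (a vowel), it takes -o, giving *uanupwizeo*.

uanupwizeo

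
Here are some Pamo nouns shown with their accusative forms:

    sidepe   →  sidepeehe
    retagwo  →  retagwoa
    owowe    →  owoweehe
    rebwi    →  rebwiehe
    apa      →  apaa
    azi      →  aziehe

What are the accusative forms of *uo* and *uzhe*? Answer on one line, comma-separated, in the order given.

The suffix is conditioned by the last vowel: -ehe when the last vowel of the stem is a front vowel (*sidepe*, *owowe*, *rebwi*, *azi*); -a when the last vowel of the stem is a back vowel (*retagwo*, *apa*).
The last vowel of *uo* is /o/, which is a back vowel, so the suffix is -a, giving *uoa*.
*uzhe*: last vowel = /e/, a front vowel → -ehe → *uzheehe*.

uoa, uzheehe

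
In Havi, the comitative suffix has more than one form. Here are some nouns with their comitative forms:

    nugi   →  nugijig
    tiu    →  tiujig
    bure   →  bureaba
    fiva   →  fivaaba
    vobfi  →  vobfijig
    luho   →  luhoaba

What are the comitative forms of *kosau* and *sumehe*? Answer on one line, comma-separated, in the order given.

The pattern is height harmony: -jig when the last vowel of the stem is a high vowel (*nugi*, *tiu*, *vobfi*); -aba when the last vowel of the stem is a non-high vowel (*bure*, *fiva*, *luho*).
Since the last vowel of *kosau* is /u/ (a high vowel), it takes -jig, giving *kosaujig*.
*sumehe* — last vowel /e/ (a non-high vowel) → -aba → *sumeheaba*.

kosaujig, sumeheaba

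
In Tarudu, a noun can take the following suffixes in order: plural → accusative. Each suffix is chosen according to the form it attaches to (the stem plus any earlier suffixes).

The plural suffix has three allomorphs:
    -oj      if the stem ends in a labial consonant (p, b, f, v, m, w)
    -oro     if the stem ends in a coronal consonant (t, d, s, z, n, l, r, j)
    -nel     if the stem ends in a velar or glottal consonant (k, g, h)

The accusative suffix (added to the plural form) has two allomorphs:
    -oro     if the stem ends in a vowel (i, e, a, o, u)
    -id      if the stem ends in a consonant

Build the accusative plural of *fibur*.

Since the final consonant of *fibur* is /r/ (coronal), it takes -oro, giving *fiburoro*.
The plural form *fiburoro*: final sound = /o/, a vowel → -oro → *fiburorooro*.

fiburorooro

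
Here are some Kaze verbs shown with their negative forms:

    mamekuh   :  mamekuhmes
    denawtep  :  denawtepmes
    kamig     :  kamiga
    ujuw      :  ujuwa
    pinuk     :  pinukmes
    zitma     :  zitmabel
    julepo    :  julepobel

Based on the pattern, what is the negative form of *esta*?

estabel

The suffix is conditioned by the final sound: -mes when the stem ends in a voiceless consonant (*mamekuh*, *denawtep*, *pinuk*); -a when the stem ends in a voiced consonant (*kamig*, *ujuw*); -bel when the stem ends in a vowel (*zitma*, *julepo*).
*esta* — final sound /a/ (a vowel) → -bel → *estabel*.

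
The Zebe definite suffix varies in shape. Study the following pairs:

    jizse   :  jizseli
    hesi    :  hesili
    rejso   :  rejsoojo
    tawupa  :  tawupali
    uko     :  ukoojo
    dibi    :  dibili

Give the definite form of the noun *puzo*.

The suffix is conditioned by the last vowel: -ojo when the last vowel of the stem is a rounded vowel (*rejso*, *uko*); -li when the last vowel of the stem is an unrounded vowel (*jizse*, *hesi*, *tawupa*, *dibi*).
The last vowel of *puzo* is /o/, which is a rounded vowel, so the suffix is -ojo, giving *puzoojo*.

puzoojo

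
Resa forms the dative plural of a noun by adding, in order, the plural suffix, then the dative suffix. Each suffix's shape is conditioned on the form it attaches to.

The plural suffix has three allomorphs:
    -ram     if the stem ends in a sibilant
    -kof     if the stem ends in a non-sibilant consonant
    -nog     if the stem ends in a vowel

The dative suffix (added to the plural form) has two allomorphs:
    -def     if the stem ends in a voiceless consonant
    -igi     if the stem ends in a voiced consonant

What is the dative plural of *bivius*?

biviusramigi

Since the final sound of *bivius* is /s/ (a sibilant), it takes -ram, giving *biviusram*.
The final consonant of the plural form *biviusram* is /m/, which is voiced, so the dative suffix is -igi, giving *biviusramigi*.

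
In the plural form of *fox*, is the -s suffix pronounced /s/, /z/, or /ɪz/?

/ɪz/

The stem *fox* ends in a sibilant (/s, z, ʃ, ʒ, tʃ, dʒ/).
The plural suffix surfaces as /ɪz/ after sibilants, /s/ after other voiceless consonants, and /z/ after other voiced sounds.
So the plural -s on *fox* is pronounced /ɪz/.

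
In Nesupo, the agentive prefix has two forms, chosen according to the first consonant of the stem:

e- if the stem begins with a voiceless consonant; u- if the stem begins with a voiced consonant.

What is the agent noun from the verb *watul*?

uwatul

*watul*: first consonant = /w/, voiced → u- → *uwatul*.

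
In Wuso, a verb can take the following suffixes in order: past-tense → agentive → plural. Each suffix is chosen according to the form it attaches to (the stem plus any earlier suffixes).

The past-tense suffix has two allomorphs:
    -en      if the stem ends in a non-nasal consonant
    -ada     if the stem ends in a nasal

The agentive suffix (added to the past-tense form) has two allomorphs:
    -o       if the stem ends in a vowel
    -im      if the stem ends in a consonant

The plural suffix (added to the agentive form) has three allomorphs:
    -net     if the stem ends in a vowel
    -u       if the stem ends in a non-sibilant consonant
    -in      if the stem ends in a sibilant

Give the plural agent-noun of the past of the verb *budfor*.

budforenimu

*budfor*: final consonant = /r/, non-nasal → -en → *budforen*.
The past-tense form *budforen* — final sound /n/ (a consonant) → -im → *budforenim*.
Since the final sound of the agentive form *budforenim* is /m/ (a non-sibilant consonant), it takes -u, giving *budforenimu*.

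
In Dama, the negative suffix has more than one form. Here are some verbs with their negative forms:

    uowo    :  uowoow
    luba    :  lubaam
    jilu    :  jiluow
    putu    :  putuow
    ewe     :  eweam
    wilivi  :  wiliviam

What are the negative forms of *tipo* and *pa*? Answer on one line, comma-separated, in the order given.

tipoow, paam

Looking at the last vowel of each stem: -ow when the last vowel of the stem is a rounded vowel (*uowo*, *jilu*, *putu*); -am when the last vowel of the stem is an unrounded vowel (*luba*, *ewe*, *wilivi*).
*tipo*: last vowel = /o/, a rounded vowel → -ow → *tipoow*.
The last vowel of *pa* is /a/, which is an unrounded vowel, so the suffix is -am, giving *paam*.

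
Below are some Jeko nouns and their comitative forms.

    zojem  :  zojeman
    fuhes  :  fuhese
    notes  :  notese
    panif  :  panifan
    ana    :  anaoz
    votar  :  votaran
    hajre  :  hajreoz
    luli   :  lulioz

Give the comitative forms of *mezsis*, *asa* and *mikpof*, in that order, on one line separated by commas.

mezsise, asaoz, mikpofan

Looking at the final sound of each stem: -e when the stem ends in a sibilant (*fuhes*, *notes*); -an when the stem ends in a non-sibilant consonant (*zojem*, *panif*, *votar*); -oz when the stem ends in a vowel (*ana*, *hajre*, *luli*).
The final sound of *mezsis* is /s/, which is a sibilant, so the suffix is -e, giving *mezsise*.
Since the final sound of *asa* is /a/ (a vowel), it takes -oz, giving *asaoz*.
Since the final sound of *mikpof* is /f/ (a non-sibilant consonant), it takes -an, giving *mikpofan*.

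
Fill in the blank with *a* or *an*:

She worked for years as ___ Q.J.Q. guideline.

The indefinite article is chosen by the initial *sound* of the following word, not its spelling.
The initialism *Q.J.Q.* is read letter by letter; the first letter, Q, is pronounced /kjuː/, which begins with a consonant sound.
So the article is *a*: She worked for years as a Q.J.Q. guideline.

a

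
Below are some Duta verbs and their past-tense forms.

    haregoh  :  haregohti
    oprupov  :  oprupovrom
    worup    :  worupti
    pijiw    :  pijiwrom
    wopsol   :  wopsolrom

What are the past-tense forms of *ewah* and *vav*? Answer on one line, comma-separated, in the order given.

The alternation tracks the final consonant of the stem — -ti when the stem ends in a voiceless consonant (*haregoh*, *worup*); -rom when the stem ends in a voiced consonant (*oprupov*, *pijiw*, *wopsol*).
*ewah*: final consonant = /h/, voiceless → -ti → *ewahti*.
*vav* — final consonant /v/ (voiced) → -rom → *vavrom*.

ewahti, vavrom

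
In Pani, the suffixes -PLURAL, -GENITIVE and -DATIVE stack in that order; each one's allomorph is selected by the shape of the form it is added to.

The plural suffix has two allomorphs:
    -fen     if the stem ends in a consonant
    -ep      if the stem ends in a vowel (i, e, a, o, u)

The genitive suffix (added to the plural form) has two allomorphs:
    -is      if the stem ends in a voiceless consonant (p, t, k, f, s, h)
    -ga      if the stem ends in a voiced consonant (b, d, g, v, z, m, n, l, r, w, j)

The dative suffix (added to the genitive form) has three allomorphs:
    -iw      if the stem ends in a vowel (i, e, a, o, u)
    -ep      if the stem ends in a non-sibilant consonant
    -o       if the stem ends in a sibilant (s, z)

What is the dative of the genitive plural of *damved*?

Since the final sound of *damved* is /d/ (a consonant), it takes -fen, giving *damvedfen*.
The plural form *damvedfen*: final consonant = /n/, voiced → -ga → *damvedfenga*.
Since the final sound of the genitive form *damvedfenga* is /a/ (a vowel), it takes -iw, giving *damvedfengaiw*.

damvedfengaiw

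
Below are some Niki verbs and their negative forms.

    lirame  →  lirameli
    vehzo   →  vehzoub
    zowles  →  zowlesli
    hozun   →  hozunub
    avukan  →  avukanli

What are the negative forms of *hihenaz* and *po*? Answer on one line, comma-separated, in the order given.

hihenazli, poub

Looking at the last vowel of each stem: -ub when the last vowel of the stem is a rounded vowel (*vehzo*, *hozun*); -li when the last vowel of the stem is an unrounded vowel (*lirame*, *zowles*, *avukan*).
*hihenaz*: last vowel = /a/, an unrounded vowel → -li → *hihenazli*.
Since the last vowel of *po* is /o/ (a rounded vowel), it takes -ub, giving *poub*.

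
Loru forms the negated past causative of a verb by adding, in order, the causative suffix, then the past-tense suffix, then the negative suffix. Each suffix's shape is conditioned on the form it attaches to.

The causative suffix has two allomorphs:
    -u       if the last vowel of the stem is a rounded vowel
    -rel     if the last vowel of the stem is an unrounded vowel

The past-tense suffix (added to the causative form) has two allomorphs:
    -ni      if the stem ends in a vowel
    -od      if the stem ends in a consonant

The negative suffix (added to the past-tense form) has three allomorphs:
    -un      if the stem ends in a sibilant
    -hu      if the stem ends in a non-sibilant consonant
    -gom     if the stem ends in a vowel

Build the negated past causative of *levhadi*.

levhadirelodhu

Since the last vowel of *levhadi* is /i/ (an unrounded vowel), it takes -rel, giving *levhadirel*.
The final sound of the causative form *levhadirel* is /l/, which is a consonant, so the past-tense suffix is -od, giving *levhadirelod*.
The past-tense form *levhadirelod*: final sound = /d/, a non-sibilant consonant → -hu → *levhadirelodhu*.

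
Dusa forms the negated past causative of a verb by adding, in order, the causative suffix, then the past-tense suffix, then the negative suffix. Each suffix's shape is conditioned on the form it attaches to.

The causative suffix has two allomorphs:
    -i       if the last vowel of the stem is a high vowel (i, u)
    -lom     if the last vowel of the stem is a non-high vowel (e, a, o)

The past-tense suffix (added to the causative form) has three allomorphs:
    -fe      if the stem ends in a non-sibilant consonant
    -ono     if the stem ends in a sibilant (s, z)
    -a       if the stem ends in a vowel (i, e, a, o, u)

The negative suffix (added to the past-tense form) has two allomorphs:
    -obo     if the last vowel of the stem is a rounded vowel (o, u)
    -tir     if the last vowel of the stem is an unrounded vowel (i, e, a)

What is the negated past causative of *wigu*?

wiguiatir

*wigu*: last vowel = /u/, a high vowel → -i → *wigui*.
The causative form *wigui*: final sound = /i/, a vowel → -a → *wiguia*.
The last vowel of the past-tense form *wiguia* is /a/, which is an unrounded vowel, so the negative suffix is -tir, giving *wiguiatir*.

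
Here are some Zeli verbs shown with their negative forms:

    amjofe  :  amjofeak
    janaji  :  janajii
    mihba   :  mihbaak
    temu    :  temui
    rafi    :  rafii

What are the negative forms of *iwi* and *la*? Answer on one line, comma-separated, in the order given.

Looking at the last vowel of each stem: -i when the last vowel of the stem is a high vowel (*janaji*, *temu*, *rafi*); -ak when the last vowel of the stem is a non-high vowel (*amjofe*, *mihba*).
*iwi* — last vowel /i/ (a high vowel) → -i → *iwii*.
The last vowel of *la* is /a/, which is a non-high vowel, so the suffix is -ak, giving *laak*.

iwii, laak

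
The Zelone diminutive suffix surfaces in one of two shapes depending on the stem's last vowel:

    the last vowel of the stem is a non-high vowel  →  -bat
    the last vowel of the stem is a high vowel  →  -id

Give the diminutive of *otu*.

otuid

*otu*: last vowel = /u/, a high vowel → -id → *otuid*.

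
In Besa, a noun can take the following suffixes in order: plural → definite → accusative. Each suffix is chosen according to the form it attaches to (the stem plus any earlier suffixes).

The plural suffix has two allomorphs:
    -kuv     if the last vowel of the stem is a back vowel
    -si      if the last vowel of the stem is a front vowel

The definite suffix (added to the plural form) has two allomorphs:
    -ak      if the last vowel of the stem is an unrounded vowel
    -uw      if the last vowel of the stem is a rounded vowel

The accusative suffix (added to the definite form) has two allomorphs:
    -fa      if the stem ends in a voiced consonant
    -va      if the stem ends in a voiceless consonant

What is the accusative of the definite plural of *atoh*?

The last vowel of *atoh* is /o/, which is a back vowel, so the plural suffix is -kuv, giving *atohkuv*.
The plural form *atohkuv*: last vowel = /u/, a rounded vowel → -uw → *atohkuvuw*.
Since the final consonant of the definite form *atohkuvuw* is /w/ (voiced), it takes -fa, giving *atohkuvuwfa*.

atohkuvuwfa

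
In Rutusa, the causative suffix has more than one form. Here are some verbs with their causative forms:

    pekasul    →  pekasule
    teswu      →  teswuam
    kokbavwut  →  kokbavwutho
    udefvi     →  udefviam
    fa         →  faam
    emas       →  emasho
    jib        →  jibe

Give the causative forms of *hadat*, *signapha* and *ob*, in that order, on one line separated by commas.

Looking at the final sound of each stem: -ho when the stem ends in a voiceless consonant (*kokbavwut*, *emas*); -e when the stem ends in a voiced consonant (*pekasul*, *jib*); -am when the stem ends in a vowel (*teswu*, *udefvi*, *fa*).
*hadat*: final sound = /t/, a voiceless consonant → -ho → *hadatho*.
The final sound of *signapha* is /a/, which is a vowel, so the suffix is -am, giving *signaphaam*.
*ob* — final sound /b/ (a voiced consonant) → -e → *obe*.

hadatho, signaphaam, obe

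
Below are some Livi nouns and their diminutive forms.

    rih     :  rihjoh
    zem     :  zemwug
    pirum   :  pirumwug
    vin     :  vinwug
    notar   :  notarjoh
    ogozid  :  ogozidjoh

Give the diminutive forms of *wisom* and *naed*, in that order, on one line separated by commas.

wisomwug, naedjoh

The suffix is conditioned by the final consonant: -wug when the stem ends in a nasal (*zem*, *pirum*, *vin*); -joh when the stem ends in a non-nasal consonant (*rih*, *notar*, *ogozid*).
The final consonant of *wisom* is /m/, which is a nasal, so the suffix is -wug, giving *wisomwug*.
*naed* — final consonant /d/ (non-nasal) → -joh → *naedjoh*.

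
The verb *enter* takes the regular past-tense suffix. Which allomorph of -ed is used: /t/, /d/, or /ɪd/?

/d/

The stem *enter* ends in a voiced sound other than /d/.
The -ed suffix is realized as /ɪd/ after /t, d/; as /t/ after other voiceless consonants; and as /d/ after other voiced sounds.
So -ed on *enter* is pronounced /d/.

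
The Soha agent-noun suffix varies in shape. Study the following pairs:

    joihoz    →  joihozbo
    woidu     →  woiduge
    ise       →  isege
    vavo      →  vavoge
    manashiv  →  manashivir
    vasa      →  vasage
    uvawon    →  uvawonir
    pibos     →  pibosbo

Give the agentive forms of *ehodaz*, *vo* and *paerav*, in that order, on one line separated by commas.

The alternation tracks the final sound of the stem — -bo when the stem ends in a sibilant (*joihoz*, *pibos*); -ir when the stem ends in a non-sibilant consonant (*manashiv*, *uvawon*); -ge when the stem ends in a vowel (*woidu*, *ise*, *vavo*, *vasa*).
*ehodaz* — final sound /z/ (a sibilant) → -bo → *ehodazbo*.
Since the final sound of *vo* is /o/ (a vowel), it takes -ge, giving *voge*.
*paerav*: final sound = /v/, a non-sibilant consonant → -ir → *paeravir*.

ehodazbo, voge, paeravir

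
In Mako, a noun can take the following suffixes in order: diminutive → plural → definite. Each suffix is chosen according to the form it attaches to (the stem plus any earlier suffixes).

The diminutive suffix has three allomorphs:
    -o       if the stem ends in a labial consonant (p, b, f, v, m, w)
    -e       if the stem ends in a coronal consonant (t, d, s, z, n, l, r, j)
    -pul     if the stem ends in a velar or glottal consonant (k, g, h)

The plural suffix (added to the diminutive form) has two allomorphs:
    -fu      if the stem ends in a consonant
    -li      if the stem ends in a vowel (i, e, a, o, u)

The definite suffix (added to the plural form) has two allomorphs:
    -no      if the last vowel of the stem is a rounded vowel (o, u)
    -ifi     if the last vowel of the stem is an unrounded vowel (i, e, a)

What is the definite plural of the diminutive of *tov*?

Since the final consonant of *tov* is /v/ (labial), it takes -o, giving *tovo*.
The final sound of the diminutive form *tovo* is /o/, which is a vowel, so the plural suffix is -li, giving *tovoli*.
The plural form *tovoli*: last vowel = /i/, an unrounded vowel → -ifi → *tovoliifi*.

tovoliifi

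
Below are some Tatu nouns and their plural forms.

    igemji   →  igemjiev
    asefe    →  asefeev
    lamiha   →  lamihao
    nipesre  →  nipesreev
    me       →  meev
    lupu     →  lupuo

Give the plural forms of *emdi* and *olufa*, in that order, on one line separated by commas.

The pattern is front/back vowel harmony: -ev when the last vowel of the stem is a front vowel (*igemji*, *asefe*, *nipesre*, *me*); -o when the last vowel of the stem is a back vowel (*lamiha*, *lupu*).
The last vowel of *emdi* is /i/, which is a front vowel, so the suffix is -ev, giving *emdiev*.
*olufa* — last vowel /a/ (a back vowel) → -o → *olufao*.

emdiev, olufao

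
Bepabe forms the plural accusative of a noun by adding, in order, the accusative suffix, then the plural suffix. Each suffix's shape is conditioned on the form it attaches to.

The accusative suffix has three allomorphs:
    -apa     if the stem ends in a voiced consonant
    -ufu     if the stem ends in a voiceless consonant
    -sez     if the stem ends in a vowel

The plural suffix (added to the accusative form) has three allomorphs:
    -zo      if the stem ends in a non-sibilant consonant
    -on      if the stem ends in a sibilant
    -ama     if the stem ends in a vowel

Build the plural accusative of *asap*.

The final sound of *asap* is /p/, which is a voiceless consonant, so the accusative suffix is -ufu, giving *asapufu*.
The accusative form *asapufu* — final sound /u/ (a vowel) → -ama → *asapufuama*.

asapufuama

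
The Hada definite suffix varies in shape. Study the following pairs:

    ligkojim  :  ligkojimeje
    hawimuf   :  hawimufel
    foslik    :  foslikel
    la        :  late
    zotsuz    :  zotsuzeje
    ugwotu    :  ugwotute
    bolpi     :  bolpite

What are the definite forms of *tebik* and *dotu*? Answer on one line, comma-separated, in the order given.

The alternation tracks the final sound of the stem — -el when the stem ends in a voiceless consonant (*hawimuf*, *foslik*); -eje when the stem ends in a voiced consonant (*ligkojim*, *zotsuz*); -te when the stem ends in a vowel (*la*, *ugwotu*, *bolpi*).
*tebik* — final sound /k/ (a voiceless consonant) → -el → *tebikel*.
Since the final sound of *dotu* is /u/ (a vowel), it takes -te, giving *dotute*.

tebikel, dotute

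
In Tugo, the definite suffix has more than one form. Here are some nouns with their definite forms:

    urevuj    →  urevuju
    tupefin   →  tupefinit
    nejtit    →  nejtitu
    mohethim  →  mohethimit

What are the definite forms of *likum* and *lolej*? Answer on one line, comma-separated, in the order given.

likumit, loleju

The pattern is nasality of the final consonant: -it when the stem ends in a nasal (*tupefin*, *mohethim*); -u when the stem ends in a non-nasal consonant (*urevuj*, *nejtit*).
The final consonant of *likum* is /m/, which is a nasal, so the suffix is -it, giving *likumit*.
Since the final consonant of *lolej* is /j/ (non-nasal), it takes -u, giving *loleju*.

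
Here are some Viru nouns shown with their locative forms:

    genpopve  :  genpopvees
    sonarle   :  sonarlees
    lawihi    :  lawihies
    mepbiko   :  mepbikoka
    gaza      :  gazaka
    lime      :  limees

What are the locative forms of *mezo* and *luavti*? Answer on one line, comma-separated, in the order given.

mezoka, luavties

The alternation tracks the last vowel of the stem — -es when the last vowel of the stem is a front vowel (*genpopve*, *sonarle*, *lawihi*, *lime*); -ka when the last vowel of the stem is a back vowel (*mepbiko*, *gaza*).
Since the last vowel of *mezo* is /o/ (a back vowel), it takes -ka, giving *mezoka*.
*luavti*: last vowel = /i/, a front vowel → -es → *luavties*.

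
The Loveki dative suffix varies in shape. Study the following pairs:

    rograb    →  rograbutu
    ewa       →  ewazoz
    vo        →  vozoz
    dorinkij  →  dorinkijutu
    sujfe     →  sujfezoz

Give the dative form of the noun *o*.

ozoz

Looking at the final sound of each stem: -utu when the stem ends in a consonant (*rograb*, *dorinkij*); -zoz when the stem ends in a vowel (*ewa*, *vo*, *sujfe*).
Since the final sound of *o* is /o/ (a vowel), it takes -zoz, giving *ozoz*.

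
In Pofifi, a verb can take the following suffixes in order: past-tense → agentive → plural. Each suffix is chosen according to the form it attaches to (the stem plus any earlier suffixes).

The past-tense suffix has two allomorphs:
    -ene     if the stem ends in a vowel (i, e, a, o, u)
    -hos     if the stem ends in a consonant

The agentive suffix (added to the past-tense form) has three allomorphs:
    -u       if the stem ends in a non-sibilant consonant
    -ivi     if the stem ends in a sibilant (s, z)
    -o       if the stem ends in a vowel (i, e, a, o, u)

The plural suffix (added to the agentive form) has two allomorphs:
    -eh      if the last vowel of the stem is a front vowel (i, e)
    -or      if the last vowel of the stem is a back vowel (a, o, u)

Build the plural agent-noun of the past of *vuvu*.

vuvueneoor

*vuvu* — final sound /u/ (a vowel) → -ene → *vuvuene*.
The past-tense form *vuvuene*: final sound = /e/, a vowel → -o → *vuvueneo*.
Since the last vowel of the agentive form *vuvueneo* is /o/ (a back vowel), it takes -or, giving *vuvueneoor*.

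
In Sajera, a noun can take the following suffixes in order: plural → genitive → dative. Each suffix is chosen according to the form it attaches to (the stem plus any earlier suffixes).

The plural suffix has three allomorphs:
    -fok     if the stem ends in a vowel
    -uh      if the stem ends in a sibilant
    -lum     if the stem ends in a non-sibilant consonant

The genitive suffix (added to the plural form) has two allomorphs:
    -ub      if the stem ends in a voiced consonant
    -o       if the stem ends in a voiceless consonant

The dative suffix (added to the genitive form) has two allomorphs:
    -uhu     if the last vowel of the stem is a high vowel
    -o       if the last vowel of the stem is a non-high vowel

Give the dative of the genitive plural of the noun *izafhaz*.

izafhazuhoo

*izafhaz* — final sound /z/ (a sibilant) → -uh → *izafhazuh*.
The plural form *izafhazuh* — final consonant /h/ (voiceless) → -o → *izafhazuho*.
The genitive form *izafhazuho*: last vowel = /o/, a non-high vowel → -o → *izafhazuhoo*.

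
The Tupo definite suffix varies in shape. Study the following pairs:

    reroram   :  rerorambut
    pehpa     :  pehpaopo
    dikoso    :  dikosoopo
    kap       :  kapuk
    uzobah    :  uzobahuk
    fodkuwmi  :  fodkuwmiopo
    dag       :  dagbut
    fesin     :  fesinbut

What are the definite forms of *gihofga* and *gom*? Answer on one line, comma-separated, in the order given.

The suffix is conditioned by the final sound: -uk when the stem ends in a voiceless consonant (*kap*, *uzobah*); -but when the stem ends in a voiced consonant (*reroram*, *dag*, *fesin*); -opo when the stem ends in a vowel (*pehpa*, *dikoso*, *fodkuwmi*).
Since the final sound of *gihofga* is /a/ (a vowel), it takes -opo, giving *gihofgaopo*.
*gom*: final sound = /m/, a voiced consonant → -but → *gombut*.

gihofgaopo, gombut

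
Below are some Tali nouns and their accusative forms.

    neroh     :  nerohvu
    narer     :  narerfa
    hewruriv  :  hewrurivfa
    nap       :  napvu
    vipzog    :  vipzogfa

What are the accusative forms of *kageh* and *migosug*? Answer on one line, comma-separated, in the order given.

The pattern is voicing of the final consonant: -vu when the stem ends in a voiceless consonant (*neroh*, *nap*); -fa when the stem ends in a voiced consonant (*narer*, *hewruriv*, *vipzog*).
Since the final consonant of *kageh* is /h/ (voiceless), it takes -vu, giving *kagehvu*.
*migosug* — final consonant /g/ (voiced) → -fa → *migosugfa*.

kagehvu, migosugfa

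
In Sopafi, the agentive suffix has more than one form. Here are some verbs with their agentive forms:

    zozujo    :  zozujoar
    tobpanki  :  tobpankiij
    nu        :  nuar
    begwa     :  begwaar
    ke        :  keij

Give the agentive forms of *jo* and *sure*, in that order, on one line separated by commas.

joar, sureij

Looking at the last vowel of each stem: -ij when the last vowel of the stem is a front vowel (*tobpanki*, *ke*); -ar when the last vowel of the stem is a back vowel (*zozujo*, *nu*, *begwa*).
*jo* — last vowel /o/ (a back vowel) → -ar → *joar*.
Since the last vowel of *sure* is /e/ (a front vowel), it takes -ij, giving *sureij*.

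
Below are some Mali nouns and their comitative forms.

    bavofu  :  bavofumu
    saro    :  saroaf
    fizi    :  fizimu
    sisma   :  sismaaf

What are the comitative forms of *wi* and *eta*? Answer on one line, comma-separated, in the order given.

Looking at the last vowel of each stem: -mu when the last vowel of the stem is a high vowel (*bavofu*, *fizi*); -af when the last vowel of the stem is a non-high vowel (*saro*, *sisma*).
The last vowel of *wi* is /i/, which is a high vowel, so the suffix is -mu, giving *wimu*.
*eta*: last vowel = /a/, a non-high vowel → -af → *etaaf*.

wimu, etaaf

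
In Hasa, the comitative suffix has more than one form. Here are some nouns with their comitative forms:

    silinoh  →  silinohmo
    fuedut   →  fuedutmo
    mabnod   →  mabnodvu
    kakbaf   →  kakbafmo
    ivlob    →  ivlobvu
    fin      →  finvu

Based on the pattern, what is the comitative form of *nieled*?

Looking at the final consonant of each stem: -mo when the stem ends in a voiceless consonant (*silinoh*, *fuedut*, *kakbaf*); -vu when the stem ends in a voiced consonant (*mabnod*, *ivlob*, *fin*).
Since the final consonant of *nieled* is /d/ (voiced), it takes -vu, giving *nieledvu*.

nieledvu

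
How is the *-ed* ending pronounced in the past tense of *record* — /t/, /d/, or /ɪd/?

/ɪd/

The stem *record* ends in /t/ or /d/.
The -ed suffix is realized as /ɪd/ after /t, d/; as /t/ after other voiceless consonants; and as /d/ after other voiced sounds.
So -ed on *record* is pronounced /ɪd/.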